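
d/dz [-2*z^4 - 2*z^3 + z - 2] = -8*z^3 - 6*z^2 + 1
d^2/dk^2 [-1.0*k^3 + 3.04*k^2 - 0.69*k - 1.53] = 6.08 - 6.0*k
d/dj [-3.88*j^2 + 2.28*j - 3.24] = 2.28 - 7.76*j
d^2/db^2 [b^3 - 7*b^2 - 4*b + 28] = 6*b - 14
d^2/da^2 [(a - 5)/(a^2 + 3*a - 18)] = 2*((2 - 3*a)*(a^2 + 3*a - 18) + (a - 5)*(2*a + 3)^2)/(a^2 + 3*a - 18)^3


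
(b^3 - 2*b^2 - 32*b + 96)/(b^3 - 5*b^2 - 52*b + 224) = (b^2 + 2*b - 24)/(b^2 - b - 56)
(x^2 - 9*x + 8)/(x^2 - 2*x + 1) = (x - 8)/(x - 1)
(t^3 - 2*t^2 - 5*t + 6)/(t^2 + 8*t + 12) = (t^2 - 4*t + 3)/(t + 6)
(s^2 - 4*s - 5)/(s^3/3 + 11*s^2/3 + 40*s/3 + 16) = 3*(s^2 - 4*s - 5)/(s^3 + 11*s^2 + 40*s + 48)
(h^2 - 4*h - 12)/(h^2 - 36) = (h + 2)/(h + 6)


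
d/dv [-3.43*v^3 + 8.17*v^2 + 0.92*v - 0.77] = -10.29*v^2 + 16.34*v + 0.92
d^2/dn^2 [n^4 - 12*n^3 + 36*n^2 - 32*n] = 12*n^2 - 72*n + 72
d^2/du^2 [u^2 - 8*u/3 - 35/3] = 2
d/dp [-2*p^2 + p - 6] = 1 - 4*p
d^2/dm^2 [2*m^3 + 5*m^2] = 12*m + 10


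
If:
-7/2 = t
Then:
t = -7/2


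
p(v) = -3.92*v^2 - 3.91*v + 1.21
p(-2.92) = -20.80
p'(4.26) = -37.31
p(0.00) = 1.21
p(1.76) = -17.81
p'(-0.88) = 2.99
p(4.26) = -86.59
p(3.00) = -45.80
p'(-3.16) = 20.86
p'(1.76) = -17.71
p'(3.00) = -27.43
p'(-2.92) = 18.98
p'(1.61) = -16.53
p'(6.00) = -50.95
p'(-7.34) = 53.64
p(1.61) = -15.25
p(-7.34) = -181.28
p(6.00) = -163.37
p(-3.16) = -25.58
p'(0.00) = -3.91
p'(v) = -7.84*v - 3.91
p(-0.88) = 1.62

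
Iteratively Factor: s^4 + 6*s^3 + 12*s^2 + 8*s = (s + 2)*(s^3 + 4*s^2 + 4*s) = s*(s + 2)*(s^2 + 4*s + 4) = s*(s + 2)^2*(s + 2)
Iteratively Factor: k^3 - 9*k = (k + 3)*(k^2 - 3*k) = k*(k + 3)*(k - 3)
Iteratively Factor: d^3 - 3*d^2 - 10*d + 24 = (d - 4)*(d^2 + d - 6) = (d - 4)*(d + 3)*(d - 2)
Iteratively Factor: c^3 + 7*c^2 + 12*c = (c + 4)*(c^2 + 3*c) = (c + 3)*(c + 4)*(c)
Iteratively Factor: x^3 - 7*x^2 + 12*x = (x - 4)*(x^2 - 3*x) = x*(x - 4)*(x - 3)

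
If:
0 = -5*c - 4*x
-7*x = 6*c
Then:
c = 0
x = 0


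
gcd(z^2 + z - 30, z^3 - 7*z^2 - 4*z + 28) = 1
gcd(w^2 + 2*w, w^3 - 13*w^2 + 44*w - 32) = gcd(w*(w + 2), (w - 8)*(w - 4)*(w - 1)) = 1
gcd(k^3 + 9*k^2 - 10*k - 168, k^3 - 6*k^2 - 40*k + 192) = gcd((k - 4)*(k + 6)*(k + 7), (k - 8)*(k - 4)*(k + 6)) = k^2 + 2*k - 24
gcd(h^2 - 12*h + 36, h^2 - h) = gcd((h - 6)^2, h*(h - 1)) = 1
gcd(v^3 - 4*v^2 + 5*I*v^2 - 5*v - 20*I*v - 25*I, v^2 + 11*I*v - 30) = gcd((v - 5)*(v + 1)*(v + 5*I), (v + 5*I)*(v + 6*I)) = v + 5*I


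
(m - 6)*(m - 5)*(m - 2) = m^3 - 13*m^2 + 52*m - 60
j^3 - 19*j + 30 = (j - 3)*(j - 2)*(j + 5)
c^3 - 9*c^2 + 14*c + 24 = (c - 6)*(c - 4)*(c + 1)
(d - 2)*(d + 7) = d^2 + 5*d - 14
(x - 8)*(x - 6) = x^2 - 14*x + 48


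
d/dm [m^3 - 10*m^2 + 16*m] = 3*m^2 - 20*m + 16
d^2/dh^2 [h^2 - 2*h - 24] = 2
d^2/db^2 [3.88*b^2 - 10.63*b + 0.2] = 7.76000000000000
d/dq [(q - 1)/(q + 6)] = 7/(q + 6)^2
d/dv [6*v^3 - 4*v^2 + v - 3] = 18*v^2 - 8*v + 1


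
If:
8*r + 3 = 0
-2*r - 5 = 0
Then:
No Solution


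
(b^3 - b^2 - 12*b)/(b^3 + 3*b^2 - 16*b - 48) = b/(b + 4)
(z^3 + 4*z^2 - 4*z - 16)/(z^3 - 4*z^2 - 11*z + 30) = (z^2 + 6*z + 8)/(z^2 - 2*z - 15)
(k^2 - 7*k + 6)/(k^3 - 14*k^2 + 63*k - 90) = (k - 1)/(k^2 - 8*k + 15)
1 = 1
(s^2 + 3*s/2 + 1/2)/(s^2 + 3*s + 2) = (s + 1/2)/(s + 2)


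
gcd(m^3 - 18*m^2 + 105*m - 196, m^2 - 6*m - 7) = m - 7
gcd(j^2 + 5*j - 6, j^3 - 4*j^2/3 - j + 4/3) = j - 1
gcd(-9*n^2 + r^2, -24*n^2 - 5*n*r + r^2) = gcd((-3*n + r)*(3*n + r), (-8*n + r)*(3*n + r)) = 3*n + r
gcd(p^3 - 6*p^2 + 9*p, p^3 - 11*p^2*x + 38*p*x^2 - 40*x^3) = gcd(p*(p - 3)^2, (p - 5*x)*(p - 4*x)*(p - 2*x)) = 1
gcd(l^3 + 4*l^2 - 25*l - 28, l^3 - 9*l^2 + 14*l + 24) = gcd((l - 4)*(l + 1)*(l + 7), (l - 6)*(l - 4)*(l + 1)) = l^2 - 3*l - 4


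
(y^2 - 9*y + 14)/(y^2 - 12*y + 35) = (y - 2)/(y - 5)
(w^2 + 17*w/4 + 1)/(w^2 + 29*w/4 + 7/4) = (w + 4)/(w + 7)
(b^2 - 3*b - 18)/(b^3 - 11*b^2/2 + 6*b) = 2*(b^2 - 3*b - 18)/(b*(2*b^2 - 11*b + 12))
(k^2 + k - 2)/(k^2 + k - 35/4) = 4*(k^2 + k - 2)/(4*k^2 + 4*k - 35)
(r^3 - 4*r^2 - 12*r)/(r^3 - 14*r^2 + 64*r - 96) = r*(r + 2)/(r^2 - 8*r + 16)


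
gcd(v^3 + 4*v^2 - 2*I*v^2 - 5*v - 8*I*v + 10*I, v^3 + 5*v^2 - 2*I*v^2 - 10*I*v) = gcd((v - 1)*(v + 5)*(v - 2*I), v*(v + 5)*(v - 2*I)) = v^2 + v*(5 - 2*I) - 10*I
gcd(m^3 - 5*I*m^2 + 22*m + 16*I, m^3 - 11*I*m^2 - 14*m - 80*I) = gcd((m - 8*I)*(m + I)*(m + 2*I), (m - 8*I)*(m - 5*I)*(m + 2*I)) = m^2 - 6*I*m + 16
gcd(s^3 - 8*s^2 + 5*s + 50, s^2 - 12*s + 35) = s - 5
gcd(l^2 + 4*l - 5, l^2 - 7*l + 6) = l - 1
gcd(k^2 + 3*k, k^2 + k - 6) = k + 3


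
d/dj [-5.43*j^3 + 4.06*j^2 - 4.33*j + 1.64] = -16.29*j^2 + 8.12*j - 4.33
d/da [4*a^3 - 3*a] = 12*a^2 - 3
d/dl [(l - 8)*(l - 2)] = 2*l - 10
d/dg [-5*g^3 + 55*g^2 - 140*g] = -15*g^2 + 110*g - 140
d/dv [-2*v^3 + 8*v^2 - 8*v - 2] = -6*v^2 + 16*v - 8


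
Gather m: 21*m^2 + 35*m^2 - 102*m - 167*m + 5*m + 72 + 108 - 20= 56*m^2 - 264*m + 160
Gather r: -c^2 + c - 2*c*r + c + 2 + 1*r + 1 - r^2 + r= -c^2 + 2*c - r^2 + r*(2 - 2*c) + 3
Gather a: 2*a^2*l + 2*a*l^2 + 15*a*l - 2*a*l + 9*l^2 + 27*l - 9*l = 2*a^2*l + a*(2*l^2 + 13*l) + 9*l^2 + 18*l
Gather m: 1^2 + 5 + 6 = 12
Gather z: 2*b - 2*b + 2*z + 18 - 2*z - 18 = 0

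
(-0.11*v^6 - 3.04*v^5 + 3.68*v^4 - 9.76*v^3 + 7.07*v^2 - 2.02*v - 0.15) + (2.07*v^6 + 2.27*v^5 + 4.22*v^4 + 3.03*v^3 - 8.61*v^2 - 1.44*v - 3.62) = 1.96*v^6 - 0.77*v^5 + 7.9*v^4 - 6.73*v^3 - 1.54*v^2 - 3.46*v - 3.77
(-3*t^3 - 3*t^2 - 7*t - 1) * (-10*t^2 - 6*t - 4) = 30*t^5 + 48*t^4 + 100*t^3 + 64*t^2 + 34*t + 4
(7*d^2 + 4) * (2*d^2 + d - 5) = 14*d^4 + 7*d^3 - 27*d^2 + 4*d - 20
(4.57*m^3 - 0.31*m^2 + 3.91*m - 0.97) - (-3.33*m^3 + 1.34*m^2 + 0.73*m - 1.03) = 7.9*m^3 - 1.65*m^2 + 3.18*m + 0.0600000000000001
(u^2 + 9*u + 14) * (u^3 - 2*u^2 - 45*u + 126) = u^5 + 7*u^4 - 49*u^3 - 307*u^2 + 504*u + 1764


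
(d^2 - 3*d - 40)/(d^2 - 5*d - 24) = (d + 5)/(d + 3)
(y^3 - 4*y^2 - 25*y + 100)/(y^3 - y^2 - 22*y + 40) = (y - 5)/(y - 2)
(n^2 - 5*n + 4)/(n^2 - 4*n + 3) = (n - 4)/(n - 3)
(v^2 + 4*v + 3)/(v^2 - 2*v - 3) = (v + 3)/(v - 3)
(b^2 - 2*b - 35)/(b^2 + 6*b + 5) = (b - 7)/(b + 1)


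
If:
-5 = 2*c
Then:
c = -5/2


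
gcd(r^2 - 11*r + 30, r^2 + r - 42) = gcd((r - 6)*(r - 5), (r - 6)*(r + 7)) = r - 6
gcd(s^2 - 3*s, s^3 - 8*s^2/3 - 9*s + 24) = s - 3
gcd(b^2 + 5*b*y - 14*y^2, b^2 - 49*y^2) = b + 7*y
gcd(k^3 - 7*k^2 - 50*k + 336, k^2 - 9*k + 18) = k - 6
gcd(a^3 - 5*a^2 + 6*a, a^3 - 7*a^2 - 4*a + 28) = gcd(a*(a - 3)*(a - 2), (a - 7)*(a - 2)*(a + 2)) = a - 2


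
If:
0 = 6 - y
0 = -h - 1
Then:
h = -1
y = 6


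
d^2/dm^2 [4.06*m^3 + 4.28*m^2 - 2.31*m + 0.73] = 24.36*m + 8.56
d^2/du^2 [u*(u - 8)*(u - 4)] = 6*u - 24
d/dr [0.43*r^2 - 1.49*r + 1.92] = 0.86*r - 1.49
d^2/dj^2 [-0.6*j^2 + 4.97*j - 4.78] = -1.20000000000000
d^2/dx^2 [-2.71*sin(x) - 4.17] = 2.71*sin(x)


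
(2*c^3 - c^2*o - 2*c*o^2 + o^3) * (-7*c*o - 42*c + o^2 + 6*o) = -14*c^4*o - 84*c^4 + 9*c^3*o^2 + 54*c^3*o + 13*c^2*o^3 + 78*c^2*o^2 - 9*c*o^4 - 54*c*o^3 + o^5 + 6*o^4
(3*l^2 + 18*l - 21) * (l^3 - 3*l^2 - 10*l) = 3*l^5 + 9*l^4 - 105*l^3 - 117*l^2 + 210*l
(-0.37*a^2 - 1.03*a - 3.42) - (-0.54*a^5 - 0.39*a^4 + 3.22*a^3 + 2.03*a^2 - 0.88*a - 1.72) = 0.54*a^5 + 0.39*a^4 - 3.22*a^3 - 2.4*a^2 - 0.15*a - 1.7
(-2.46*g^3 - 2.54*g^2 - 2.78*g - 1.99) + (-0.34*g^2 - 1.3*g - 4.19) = -2.46*g^3 - 2.88*g^2 - 4.08*g - 6.18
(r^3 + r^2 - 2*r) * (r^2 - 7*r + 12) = r^5 - 6*r^4 + 3*r^3 + 26*r^2 - 24*r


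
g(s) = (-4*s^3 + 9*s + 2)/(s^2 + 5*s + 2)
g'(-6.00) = 35.94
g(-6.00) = 101.50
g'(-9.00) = 0.20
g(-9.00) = 74.66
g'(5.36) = -3.15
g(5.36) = -9.83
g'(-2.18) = 10.69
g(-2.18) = -5.74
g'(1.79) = -1.87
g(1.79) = -0.34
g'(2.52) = -2.31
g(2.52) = -1.88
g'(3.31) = -2.64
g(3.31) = -3.84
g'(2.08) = -2.07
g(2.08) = -0.91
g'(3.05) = -2.54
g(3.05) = -3.17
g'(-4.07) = 337.92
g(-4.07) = -131.67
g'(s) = (9 - 12*s^2)/(s^2 + 5*s + 2) + (-2*s - 5)*(-4*s^3 + 9*s + 2)/(s^2 + 5*s + 2)^2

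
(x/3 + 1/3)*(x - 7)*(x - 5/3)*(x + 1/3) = x^4/3 - 22*x^3/9 + 4*x^2/27 + 38*x/9 + 35/27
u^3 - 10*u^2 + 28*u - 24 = (u - 6)*(u - 2)^2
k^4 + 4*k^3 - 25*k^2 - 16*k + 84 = (k - 3)*(k - 2)*(k + 2)*(k + 7)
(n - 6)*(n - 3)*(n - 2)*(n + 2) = n^4 - 9*n^3 + 14*n^2 + 36*n - 72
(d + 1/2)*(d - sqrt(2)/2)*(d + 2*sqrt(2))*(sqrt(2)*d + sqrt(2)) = sqrt(2)*d^4 + 3*sqrt(2)*d^3/2 + 3*d^3 - 3*sqrt(2)*d^2/2 + 9*d^2/2 - 3*sqrt(2)*d + 3*d/2 - sqrt(2)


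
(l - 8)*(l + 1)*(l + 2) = l^3 - 5*l^2 - 22*l - 16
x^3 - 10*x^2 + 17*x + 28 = (x - 7)*(x - 4)*(x + 1)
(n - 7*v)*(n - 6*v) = n^2 - 13*n*v + 42*v^2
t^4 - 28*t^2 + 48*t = t*(t - 4)*(t - 2)*(t + 6)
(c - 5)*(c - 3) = c^2 - 8*c + 15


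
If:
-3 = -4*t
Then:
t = 3/4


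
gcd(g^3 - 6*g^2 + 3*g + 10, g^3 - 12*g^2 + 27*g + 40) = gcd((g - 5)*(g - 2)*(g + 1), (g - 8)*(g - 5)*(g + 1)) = g^2 - 4*g - 5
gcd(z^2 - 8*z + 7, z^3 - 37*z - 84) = z - 7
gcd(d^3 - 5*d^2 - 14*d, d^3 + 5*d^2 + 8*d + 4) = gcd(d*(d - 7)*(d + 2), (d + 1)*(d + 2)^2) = d + 2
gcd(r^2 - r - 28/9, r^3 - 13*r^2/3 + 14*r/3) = r - 7/3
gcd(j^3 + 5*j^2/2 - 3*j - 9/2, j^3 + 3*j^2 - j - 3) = j^2 + 4*j + 3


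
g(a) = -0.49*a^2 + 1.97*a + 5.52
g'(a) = 1.97 - 0.98*a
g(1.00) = 7.00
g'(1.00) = 0.99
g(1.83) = 7.48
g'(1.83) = 0.18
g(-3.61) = -7.98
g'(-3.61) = 5.51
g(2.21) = 7.48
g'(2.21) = -0.20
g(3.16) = 6.85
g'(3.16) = -1.13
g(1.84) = 7.49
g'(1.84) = 0.17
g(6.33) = -1.64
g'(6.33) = -4.23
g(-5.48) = -19.99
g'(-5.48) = 7.34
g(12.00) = -41.40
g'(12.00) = -9.79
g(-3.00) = -4.80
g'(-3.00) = 4.91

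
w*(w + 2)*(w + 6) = w^3 + 8*w^2 + 12*w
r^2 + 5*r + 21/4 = (r + 3/2)*(r + 7/2)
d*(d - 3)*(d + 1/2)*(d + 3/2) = d^4 - d^3 - 21*d^2/4 - 9*d/4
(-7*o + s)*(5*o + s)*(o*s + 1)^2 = -35*o^4*s^2 - 2*o^3*s^3 - 70*o^3*s + o^2*s^4 - 4*o^2*s^2 - 35*o^2 + 2*o*s^3 - 2*o*s + s^2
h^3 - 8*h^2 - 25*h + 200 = (h - 8)*(h - 5)*(h + 5)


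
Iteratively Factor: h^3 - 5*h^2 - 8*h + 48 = (h - 4)*(h^2 - h - 12) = (h - 4)*(h + 3)*(h - 4)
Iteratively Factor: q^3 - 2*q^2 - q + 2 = (q + 1)*(q^2 - 3*q + 2) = (q - 2)*(q + 1)*(q - 1)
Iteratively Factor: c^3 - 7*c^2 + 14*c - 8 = (c - 2)*(c^2 - 5*c + 4) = (c - 2)*(c - 1)*(c - 4)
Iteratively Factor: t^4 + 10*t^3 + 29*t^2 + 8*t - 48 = (t - 1)*(t^3 + 11*t^2 + 40*t + 48) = (t - 1)*(t + 3)*(t^2 + 8*t + 16) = (t - 1)*(t + 3)*(t + 4)*(t + 4)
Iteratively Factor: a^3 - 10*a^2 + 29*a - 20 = (a - 1)*(a^2 - 9*a + 20) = (a - 5)*(a - 1)*(a - 4)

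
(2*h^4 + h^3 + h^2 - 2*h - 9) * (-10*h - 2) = -20*h^5 - 14*h^4 - 12*h^3 + 18*h^2 + 94*h + 18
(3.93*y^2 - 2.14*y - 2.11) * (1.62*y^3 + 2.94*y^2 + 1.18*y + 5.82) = 6.3666*y^5 + 8.0874*y^4 - 5.0724*y^3 + 14.144*y^2 - 14.9446*y - 12.2802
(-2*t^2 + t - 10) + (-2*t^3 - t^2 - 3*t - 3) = -2*t^3 - 3*t^2 - 2*t - 13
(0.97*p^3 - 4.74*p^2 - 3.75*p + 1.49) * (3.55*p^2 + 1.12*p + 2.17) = 3.4435*p^5 - 15.7406*p^4 - 16.5164*p^3 - 9.1963*p^2 - 6.4687*p + 3.2333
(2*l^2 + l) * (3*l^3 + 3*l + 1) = 6*l^5 + 3*l^4 + 6*l^3 + 5*l^2 + l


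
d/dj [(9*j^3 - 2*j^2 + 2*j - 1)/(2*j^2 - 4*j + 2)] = j*(9*j^2 - 27*j + 2)/(2*(j^3 - 3*j^2 + 3*j - 1))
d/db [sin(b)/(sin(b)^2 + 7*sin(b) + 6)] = (cos(b)^2 + 5)*cos(b)/((sin(b) + 1)^2*(sin(b) + 6)^2)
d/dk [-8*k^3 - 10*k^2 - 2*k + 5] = -24*k^2 - 20*k - 2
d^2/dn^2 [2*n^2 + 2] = 4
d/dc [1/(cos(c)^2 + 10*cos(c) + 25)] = 2*sin(c)/(cos(c) + 5)^3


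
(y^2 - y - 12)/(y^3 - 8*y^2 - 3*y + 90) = (y - 4)/(y^2 - 11*y + 30)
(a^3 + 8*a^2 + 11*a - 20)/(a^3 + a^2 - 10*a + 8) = (a + 5)/(a - 2)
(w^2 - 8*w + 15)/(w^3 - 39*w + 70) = (w - 3)/(w^2 + 5*w - 14)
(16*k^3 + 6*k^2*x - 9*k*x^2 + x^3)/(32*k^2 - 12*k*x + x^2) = (-2*k^2 - k*x + x^2)/(-4*k + x)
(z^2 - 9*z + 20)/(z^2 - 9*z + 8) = (z^2 - 9*z + 20)/(z^2 - 9*z + 8)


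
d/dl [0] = 0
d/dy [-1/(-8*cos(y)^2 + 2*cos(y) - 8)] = (8*cos(y) - 1)*sin(y)/(2*(4*sin(y)^2 + cos(y) - 8)^2)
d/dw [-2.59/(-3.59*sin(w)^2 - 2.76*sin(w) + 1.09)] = -(18.5962*sin(w) + 7.1484)*cos(w)/(3.59*sin(w)^2 + 2.76*sin(w) - 1.09)^2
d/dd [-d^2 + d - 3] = 1 - 2*d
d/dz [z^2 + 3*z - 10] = 2*z + 3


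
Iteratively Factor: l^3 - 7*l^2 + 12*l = (l - 3)*(l^2 - 4*l) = (l - 4)*(l - 3)*(l)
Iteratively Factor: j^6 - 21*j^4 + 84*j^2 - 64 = (j - 4)*(j^5 + 4*j^4 - 5*j^3 - 20*j^2 + 4*j + 16) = (j - 4)*(j + 4)*(j^4 - 5*j^2 + 4) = (j - 4)*(j + 2)*(j + 4)*(j^3 - 2*j^2 - j + 2) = (j - 4)*(j - 1)*(j + 2)*(j + 4)*(j^2 - j - 2) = (j - 4)*(j - 2)*(j - 1)*(j + 2)*(j + 4)*(j + 1)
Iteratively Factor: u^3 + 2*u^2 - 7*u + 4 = (u - 1)*(u^2 + 3*u - 4) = (u - 1)*(u + 4)*(u - 1)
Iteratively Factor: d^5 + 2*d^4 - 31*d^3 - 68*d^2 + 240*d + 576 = (d - 4)*(d^4 + 6*d^3 - 7*d^2 - 96*d - 144) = (d - 4)*(d + 4)*(d^3 + 2*d^2 - 15*d - 36) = (d - 4)*(d + 3)*(d + 4)*(d^2 - d - 12) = (d - 4)^2*(d + 3)*(d + 4)*(d + 3)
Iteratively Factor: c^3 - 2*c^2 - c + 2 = (c - 1)*(c^2 - c - 2) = (c - 1)*(c + 1)*(c - 2)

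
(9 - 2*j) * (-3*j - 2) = 6*j^2 - 23*j - 18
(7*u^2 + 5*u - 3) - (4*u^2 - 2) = 3*u^2 + 5*u - 1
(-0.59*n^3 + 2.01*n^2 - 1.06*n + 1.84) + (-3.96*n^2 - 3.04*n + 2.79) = -0.59*n^3 - 1.95*n^2 - 4.1*n + 4.63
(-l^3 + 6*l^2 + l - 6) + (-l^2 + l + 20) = -l^3 + 5*l^2 + 2*l + 14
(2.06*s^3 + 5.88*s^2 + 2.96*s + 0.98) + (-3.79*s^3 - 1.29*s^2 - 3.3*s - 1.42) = -1.73*s^3 + 4.59*s^2 - 0.34*s - 0.44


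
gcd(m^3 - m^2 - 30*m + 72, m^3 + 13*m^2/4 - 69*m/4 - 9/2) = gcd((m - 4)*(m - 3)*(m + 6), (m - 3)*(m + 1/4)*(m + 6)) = m^2 + 3*m - 18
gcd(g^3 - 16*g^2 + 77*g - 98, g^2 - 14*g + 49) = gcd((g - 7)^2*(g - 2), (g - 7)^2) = g^2 - 14*g + 49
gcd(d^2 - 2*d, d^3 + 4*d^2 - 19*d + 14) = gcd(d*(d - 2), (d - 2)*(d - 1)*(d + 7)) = d - 2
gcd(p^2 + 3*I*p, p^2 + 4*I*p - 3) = p + 3*I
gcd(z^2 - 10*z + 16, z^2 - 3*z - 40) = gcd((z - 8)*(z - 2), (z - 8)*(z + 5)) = z - 8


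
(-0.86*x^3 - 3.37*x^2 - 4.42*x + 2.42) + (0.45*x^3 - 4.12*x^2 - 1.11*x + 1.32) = -0.41*x^3 - 7.49*x^2 - 5.53*x + 3.74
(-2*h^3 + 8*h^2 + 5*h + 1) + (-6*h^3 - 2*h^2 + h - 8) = -8*h^3 + 6*h^2 + 6*h - 7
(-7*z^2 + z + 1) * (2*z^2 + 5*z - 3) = -14*z^4 - 33*z^3 + 28*z^2 + 2*z - 3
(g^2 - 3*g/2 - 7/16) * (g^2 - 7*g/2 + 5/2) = g^4 - 5*g^3 + 117*g^2/16 - 71*g/32 - 35/32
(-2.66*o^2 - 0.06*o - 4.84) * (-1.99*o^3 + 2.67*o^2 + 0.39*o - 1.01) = 5.2934*o^5 - 6.9828*o^4 + 8.434*o^3 - 10.2596*o^2 - 1.827*o + 4.8884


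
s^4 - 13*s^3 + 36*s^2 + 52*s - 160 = (s - 8)*(s - 5)*(s - 2)*(s + 2)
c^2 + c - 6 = (c - 2)*(c + 3)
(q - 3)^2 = q^2 - 6*q + 9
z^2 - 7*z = z*(z - 7)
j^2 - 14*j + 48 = (j - 8)*(j - 6)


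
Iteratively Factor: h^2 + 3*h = (h + 3)*(h)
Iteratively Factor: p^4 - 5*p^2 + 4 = (p - 2)*(p^3 + 2*p^2 - p - 2) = (p - 2)*(p - 1)*(p^2 + 3*p + 2) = (p - 2)*(p - 1)*(p + 2)*(p + 1)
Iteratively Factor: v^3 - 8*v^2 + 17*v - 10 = (v - 2)*(v^2 - 6*v + 5) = (v - 2)*(v - 1)*(v - 5)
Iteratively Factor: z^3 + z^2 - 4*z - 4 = (z + 2)*(z^2 - z - 2) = (z + 1)*(z + 2)*(z - 2)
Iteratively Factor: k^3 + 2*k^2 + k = (k)*(k^2 + 2*k + 1) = k*(k + 1)*(k + 1)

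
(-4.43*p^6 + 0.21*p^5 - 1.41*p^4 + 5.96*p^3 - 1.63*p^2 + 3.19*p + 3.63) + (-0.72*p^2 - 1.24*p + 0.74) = -4.43*p^6 + 0.21*p^5 - 1.41*p^4 + 5.96*p^3 - 2.35*p^2 + 1.95*p + 4.37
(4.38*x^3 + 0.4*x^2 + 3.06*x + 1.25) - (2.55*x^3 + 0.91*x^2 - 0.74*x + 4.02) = 1.83*x^3 - 0.51*x^2 + 3.8*x - 2.77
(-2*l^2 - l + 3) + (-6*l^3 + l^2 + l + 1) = -6*l^3 - l^2 + 4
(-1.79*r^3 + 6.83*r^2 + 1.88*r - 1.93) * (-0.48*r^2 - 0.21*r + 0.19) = 0.8592*r^5 - 2.9025*r^4 - 2.6768*r^3 + 1.8293*r^2 + 0.7625*r - 0.3667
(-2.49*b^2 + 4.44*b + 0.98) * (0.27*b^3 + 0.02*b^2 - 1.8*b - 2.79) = -0.6723*b^5 + 1.149*b^4 + 4.8354*b^3 - 1.0253*b^2 - 14.1516*b - 2.7342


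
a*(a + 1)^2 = a^3 + 2*a^2 + a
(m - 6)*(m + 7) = m^2 + m - 42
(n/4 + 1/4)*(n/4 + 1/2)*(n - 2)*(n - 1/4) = n^4/16 + 3*n^3/64 - 17*n^2/64 - 3*n/16 + 1/16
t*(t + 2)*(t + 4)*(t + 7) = t^4 + 13*t^3 + 50*t^2 + 56*t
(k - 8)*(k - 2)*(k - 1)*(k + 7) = k^4 - 4*k^3 - 51*k^2 + 166*k - 112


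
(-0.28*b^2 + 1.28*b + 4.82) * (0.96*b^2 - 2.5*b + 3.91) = -0.2688*b^4 + 1.9288*b^3 + 0.3324*b^2 - 7.0452*b + 18.8462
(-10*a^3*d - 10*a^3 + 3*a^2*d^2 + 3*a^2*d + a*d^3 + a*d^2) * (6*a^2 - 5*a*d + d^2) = -60*a^5*d - 60*a^5 + 68*a^4*d^2 + 68*a^4*d - 19*a^3*d^3 - 19*a^3*d^2 - 2*a^2*d^4 - 2*a^2*d^3 + a*d^5 + a*d^4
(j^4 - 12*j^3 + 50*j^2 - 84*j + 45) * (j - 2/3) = j^5 - 38*j^4/3 + 58*j^3 - 352*j^2/3 + 101*j - 30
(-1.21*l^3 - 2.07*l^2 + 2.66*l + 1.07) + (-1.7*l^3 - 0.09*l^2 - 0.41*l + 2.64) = -2.91*l^3 - 2.16*l^2 + 2.25*l + 3.71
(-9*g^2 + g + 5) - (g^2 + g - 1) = 6 - 10*g^2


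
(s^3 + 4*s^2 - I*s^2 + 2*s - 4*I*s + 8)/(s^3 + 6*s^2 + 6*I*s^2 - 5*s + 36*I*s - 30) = (s^2 + 2*s*(2 - I) - 8*I)/(s^2 + s*(6 + 5*I) + 30*I)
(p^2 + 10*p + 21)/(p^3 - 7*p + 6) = (p + 7)/(p^2 - 3*p + 2)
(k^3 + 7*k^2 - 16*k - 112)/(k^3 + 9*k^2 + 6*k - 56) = (k - 4)/(k - 2)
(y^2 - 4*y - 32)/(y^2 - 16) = (y - 8)/(y - 4)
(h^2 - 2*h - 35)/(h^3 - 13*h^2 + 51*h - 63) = (h + 5)/(h^2 - 6*h + 9)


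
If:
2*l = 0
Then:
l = 0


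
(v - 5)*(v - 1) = v^2 - 6*v + 5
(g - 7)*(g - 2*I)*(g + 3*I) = g^3 - 7*g^2 + I*g^2 + 6*g - 7*I*g - 42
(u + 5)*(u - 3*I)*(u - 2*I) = u^3 + 5*u^2 - 5*I*u^2 - 6*u - 25*I*u - 30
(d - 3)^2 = d^2 - 6*d + 9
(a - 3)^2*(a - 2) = a^3 - 8*a^2 + 21*a - 18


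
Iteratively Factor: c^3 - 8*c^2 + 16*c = (c - 4)*(c^2 - 4*c) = (c - 4)^2*(c)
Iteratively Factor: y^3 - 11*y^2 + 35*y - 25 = (y - 5)*(y^2 - 6*y + 5) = (y - 5)^2*(y - 1)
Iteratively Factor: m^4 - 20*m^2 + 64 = (m - 4)*(m^3 + 4*m^2 - 4*m - 16) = (m - 4)*(m - 2)*(m^2 + 6*m + 8) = (m - 4)*(m - 2)*(m + 2)*(m + 4)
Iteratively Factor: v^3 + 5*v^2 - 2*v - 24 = (v - 2)*(v^2 + 7*v + 12) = (v - 2)*(v + 3)*(v + 4)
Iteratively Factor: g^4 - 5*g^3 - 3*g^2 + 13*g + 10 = (g + 1)*(g^3 - 6*g^2 + 3*g + 10) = (g + 1)^2*(g^2 - 7*g + 10) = (g - 2)*(g + 1)^2*(g - 5)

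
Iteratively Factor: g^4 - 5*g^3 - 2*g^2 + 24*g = (g)*(g^3 - 5*g^2 - 2*g + 24) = g*(g + 2)*(g^2 - 7*g + 12) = g*(g - 3)*(g + 2)*(g - 4)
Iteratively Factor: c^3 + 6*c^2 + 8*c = (c + 4)*(c^2 + 2*c) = (c + 2)*(c + 4)*(c)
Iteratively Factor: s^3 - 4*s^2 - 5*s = (s)*(s^2 - 4*s - 5) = s*(s + 1)*(s - 5)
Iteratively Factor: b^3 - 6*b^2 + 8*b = (b)*(b^2 - 6*b + 8) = b*(b - 2)*(b - 4)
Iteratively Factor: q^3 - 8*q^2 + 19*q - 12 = (q - 1)*(q^2 - 7*q + 12) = (q - 3)*(q - 1)*(q - 4)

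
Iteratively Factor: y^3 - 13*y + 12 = (y - 1)*(y^2 + y - 12) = (y - 3)*(y - 1)*(y + 4)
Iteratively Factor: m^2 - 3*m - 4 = (m - 4)*(m + 1)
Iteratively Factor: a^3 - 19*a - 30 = (a + 2)*(a^2 - 2*a - 15) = (a + 2)*(a + 3)*(a - 5)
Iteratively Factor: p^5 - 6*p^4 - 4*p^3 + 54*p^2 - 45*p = (p - 5)*(p^4 - p^3 - 9*p^2 + 9*p) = p*(p - 5)*(p^3 - p^2 - 9*p + 9) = p*(p - 5)*(p - 1)*(p^2 - 9) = p*(p - 5)*(p - 1)*(p + 3)*(p - 3)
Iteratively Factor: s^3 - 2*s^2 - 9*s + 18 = (s - 2)*(s^2 - 9) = (s - 2)*(s + 3)*(s - 3)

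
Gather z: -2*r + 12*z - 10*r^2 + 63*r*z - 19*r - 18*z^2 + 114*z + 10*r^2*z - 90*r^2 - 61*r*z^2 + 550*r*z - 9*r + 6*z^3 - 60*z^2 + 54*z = -100*r^2 - 30*r + 6*z^3 + z^2*(-61*r - 78) + z*(10*r^2 + 613*r + 180)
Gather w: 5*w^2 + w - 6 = 5*w^2 + w - 6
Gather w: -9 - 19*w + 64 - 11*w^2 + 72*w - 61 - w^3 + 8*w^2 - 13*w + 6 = -w^3 - 3*w^2 + 40*w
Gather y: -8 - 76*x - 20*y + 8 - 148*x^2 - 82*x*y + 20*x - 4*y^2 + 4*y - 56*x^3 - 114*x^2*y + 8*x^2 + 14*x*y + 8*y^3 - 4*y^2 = -56*x^3 - 140*x^2 - 56*x + 8*y^3 - 8*y^2 + y*(-114*x^2 - 68*x - 16)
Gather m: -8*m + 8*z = -8*m + 8*z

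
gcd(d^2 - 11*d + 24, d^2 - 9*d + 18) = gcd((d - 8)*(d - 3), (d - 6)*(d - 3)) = d - 3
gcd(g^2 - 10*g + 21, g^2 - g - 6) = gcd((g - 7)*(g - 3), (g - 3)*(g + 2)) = g - 3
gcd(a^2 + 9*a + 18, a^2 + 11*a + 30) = a + 6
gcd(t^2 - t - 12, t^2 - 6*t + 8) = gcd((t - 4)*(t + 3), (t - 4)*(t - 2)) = t - 4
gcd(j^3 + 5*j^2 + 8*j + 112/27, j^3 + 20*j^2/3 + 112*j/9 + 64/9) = j^2 + 8*j/3 + 16/9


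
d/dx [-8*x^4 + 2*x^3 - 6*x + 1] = -32*x^3 + 6*x^2 - 6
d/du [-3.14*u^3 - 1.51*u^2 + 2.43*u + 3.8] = -9.42*u^2 - 3.02*u + 2.43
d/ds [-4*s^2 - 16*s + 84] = -8*s - 16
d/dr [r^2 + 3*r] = 2*r + 3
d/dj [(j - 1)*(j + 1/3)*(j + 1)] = 3*j^2 + 2*j/3 - 1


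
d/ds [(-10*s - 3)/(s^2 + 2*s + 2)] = 2*(5*s^2 + 3*s - 7)/(s^4 + 4*s^3 + 8*s^2 + 8*s + 4)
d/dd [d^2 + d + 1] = 2*d + 1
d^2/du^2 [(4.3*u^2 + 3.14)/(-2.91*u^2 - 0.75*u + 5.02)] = (18.7695*u^3 - 536.430564*u^2 - 41.1183*u - 311.995436)/(24.642171*u^6 + 19.053225*u^5 - 122.618961*u^4 - 65.315025*u^3 + 211.528242*u^2 + 56.7009*u - 126.506008)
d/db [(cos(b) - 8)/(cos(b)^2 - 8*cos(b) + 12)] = (cos(b)^2 - 16*cos(b) + 52)*sin(b)/(cos(b)^2 - 8*cos(b) + 12)^2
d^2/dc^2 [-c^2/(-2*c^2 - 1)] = 2*(1 - 6*c^2)/(8*c^6 + 12*c^4 + 6*c^2 + 1)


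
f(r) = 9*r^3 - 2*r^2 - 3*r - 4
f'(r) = 27*r^2 - 4*r - 3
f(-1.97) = -74.66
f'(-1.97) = 109.66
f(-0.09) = -3.75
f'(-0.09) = -2.42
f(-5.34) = -1415.47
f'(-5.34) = 788.28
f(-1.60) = -41.18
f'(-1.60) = 72.52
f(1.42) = 13.48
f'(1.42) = 45.76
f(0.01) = -4.03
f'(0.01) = -3.04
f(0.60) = -4.58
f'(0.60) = 4.32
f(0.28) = -4.80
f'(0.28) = -2.00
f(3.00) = 212.00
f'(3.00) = 228.00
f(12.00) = 15224.00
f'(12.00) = 3837.00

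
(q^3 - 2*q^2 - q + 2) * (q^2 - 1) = q^5 - 2*q^4 - 2*q^3 + 4*q^2 + q - 2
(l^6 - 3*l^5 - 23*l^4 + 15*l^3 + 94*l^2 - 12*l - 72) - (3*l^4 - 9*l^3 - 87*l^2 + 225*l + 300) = l^6 - 3*l^5 - 26*l^4 + 24*l^3 + 181*l^2 - 237*l - 372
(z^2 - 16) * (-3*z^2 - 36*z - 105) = -3*z^4 - 36*z^3 - 57*z^2 + 576*z + 1680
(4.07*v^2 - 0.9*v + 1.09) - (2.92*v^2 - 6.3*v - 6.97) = 1.15*v^2 + 5.4*v + 8.06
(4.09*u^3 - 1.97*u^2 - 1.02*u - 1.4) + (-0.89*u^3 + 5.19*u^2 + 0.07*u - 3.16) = 3.2*u^3 + 3.22*u^2 - 0.95*u - 4.56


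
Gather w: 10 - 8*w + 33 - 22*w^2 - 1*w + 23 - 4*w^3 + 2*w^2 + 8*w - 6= -4*w^3 - 20*w^2 - w + 60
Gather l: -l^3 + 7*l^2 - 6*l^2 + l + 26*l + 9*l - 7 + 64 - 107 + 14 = -l^3 + l^2 + 36*l - 36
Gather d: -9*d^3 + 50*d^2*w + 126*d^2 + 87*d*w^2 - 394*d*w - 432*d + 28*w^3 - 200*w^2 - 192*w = -9*d^3 + d^2*(50*w + 126) + d*(87*w^2 - 394*w - 432) + 28*w^3 - 200*w^2 - 192*w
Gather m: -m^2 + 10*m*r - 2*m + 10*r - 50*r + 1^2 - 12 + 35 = -m^2 + m*(10*r - 2) - 40*r + 24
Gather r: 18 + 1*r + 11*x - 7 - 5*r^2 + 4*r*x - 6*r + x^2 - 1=-5*r^2 + r*(4*x - 5) + x^2 + 11*x + 10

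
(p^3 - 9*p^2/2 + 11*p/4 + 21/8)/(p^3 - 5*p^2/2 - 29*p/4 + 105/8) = (2*p + 1)/(2*p + 5)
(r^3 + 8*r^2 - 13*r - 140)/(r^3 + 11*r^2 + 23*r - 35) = (r - 4)/(r - 1)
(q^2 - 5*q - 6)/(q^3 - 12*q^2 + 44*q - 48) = (q + 1)/(q^2 - 6*q + 8)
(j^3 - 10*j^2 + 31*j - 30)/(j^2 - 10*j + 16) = (j^2 - 8*j + 15)/(j - 8)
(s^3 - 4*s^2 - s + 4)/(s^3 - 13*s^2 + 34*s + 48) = (s^2 - 5*s + 4)/(s^2 - 14*s + 48)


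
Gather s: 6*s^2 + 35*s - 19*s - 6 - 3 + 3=6*s^2 + 16*s - 6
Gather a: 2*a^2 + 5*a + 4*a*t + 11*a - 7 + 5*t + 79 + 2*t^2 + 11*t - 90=2*a^2 + a*(4*t + 16) + 2*t^2 + 16*t - 18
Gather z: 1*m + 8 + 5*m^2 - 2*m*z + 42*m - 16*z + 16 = 5*m^2 + 43*m + z*(-2*m - 16) + 24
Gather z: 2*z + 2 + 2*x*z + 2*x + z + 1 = 2*x + z*(2*x + 3) + 3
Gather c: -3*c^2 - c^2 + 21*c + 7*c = -4*c^2 + 28*c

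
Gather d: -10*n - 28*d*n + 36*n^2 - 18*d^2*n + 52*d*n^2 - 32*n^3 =-18*d^2*n + d*(52*n^2 - 28*n) - 32*n^3 + 36*n^2 - 10*n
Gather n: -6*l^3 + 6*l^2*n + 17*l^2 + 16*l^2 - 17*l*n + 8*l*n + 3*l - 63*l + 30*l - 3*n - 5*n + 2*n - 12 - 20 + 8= -6*l^3 + 33*l^2 - 30*l + n*(6*l^2 - 9*l - 6) - 24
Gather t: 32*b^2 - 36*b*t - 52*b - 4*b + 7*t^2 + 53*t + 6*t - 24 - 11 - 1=32*b^2 - 56*b + 7*t^2 + t*(59 - 36*b) - 36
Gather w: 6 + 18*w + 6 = 18*w + 12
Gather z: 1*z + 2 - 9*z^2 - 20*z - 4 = -9*z^2 - 19*z - 2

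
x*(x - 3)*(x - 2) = x^3 - 5*x^2 + 6*x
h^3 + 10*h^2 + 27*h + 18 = (h + 1)*(h + 3)*(h + 6)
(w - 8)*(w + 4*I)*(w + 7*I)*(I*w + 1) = I*w^4 - 10*w^3 - 8*I*w^3 + 80*w^2 - 17*I*w^2 - 28*w + 136*I*w + 224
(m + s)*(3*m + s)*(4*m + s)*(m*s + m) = 12*m^4*s + 12*m^4 + 19*m^3*s^2 + 19*m^3*s + 8*m^2*s^3 + 8*m^2*s^2 + m*s^4 + m*s^3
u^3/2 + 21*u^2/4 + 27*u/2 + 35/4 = (u/2 + 1/2)*(u + 5/2)*(u + 7)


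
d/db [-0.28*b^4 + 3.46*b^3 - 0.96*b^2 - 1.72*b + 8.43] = -1.12*b^3 + 10.38*b^2 - 1.92*b - 1.72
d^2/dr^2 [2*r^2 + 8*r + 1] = 4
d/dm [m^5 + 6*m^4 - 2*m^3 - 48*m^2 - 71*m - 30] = 5*m^4 + 24*m^3 - 6*m^2 - 96*m - 71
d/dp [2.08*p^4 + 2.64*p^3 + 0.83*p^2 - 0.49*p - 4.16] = 8.32*p^3 + 7.92*p^2 + 1.66*p - 0.49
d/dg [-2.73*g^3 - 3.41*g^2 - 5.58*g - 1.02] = -8.19*g^2 - 6.82*g - 5.58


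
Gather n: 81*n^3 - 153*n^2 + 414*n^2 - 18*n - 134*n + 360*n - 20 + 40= 81*n^3 + 261*n^2 + 208*n + 20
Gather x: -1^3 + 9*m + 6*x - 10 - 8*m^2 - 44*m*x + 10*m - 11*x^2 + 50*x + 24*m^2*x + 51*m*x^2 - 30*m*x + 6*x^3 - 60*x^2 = -8*m^2 + 19*m + 6*x^3 + x^2*(51*m - 71) + x*(24*m^2 - 74*m + 56) - 11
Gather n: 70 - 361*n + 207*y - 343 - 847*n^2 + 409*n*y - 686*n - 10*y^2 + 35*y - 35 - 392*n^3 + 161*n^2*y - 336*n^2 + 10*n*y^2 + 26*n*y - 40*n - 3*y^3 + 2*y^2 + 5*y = -392*n^3 + n^2*(161*y - 1183) + n*(10*y^2 + 435*y - 1087) - 3*y^3 - 8*y^2 + 247*y - 308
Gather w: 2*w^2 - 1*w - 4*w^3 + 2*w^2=-4*w^3 + 4*w^2 - w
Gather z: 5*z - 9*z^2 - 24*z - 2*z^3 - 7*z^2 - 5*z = -2*z^3 - 16*z^2 - 24*z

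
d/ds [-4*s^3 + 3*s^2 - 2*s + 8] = -12*s^2 + 6*s - 2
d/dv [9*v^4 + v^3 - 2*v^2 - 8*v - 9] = 36*v^3 + 3*v^2 - 4*v - 8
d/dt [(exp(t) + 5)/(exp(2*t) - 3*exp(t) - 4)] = (-exp(2*t) - 10*exp(t) + 11)*exp(t)/(exp(4*t) - 6*exp(3*t) + exp(2*t) + 24*exp(t) + 16)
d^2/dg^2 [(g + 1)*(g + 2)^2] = 6*g + 10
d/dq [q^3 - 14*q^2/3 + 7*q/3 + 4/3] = 3*q^2 - 28*q/3 + 7/3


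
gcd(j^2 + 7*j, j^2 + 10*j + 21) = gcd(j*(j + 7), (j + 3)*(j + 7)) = j + 7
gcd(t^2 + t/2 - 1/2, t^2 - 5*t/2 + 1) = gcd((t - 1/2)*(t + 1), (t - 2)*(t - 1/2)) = t - 1/2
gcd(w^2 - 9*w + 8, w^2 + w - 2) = w - 1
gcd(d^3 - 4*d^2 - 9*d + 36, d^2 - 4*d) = d - 4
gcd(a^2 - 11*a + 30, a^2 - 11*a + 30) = a^2 - 11*a + 30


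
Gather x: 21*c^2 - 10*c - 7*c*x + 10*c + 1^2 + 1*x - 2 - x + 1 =21*c^2 - 7*c*x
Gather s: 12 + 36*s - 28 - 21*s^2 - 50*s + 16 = -21*s^2 - 14*s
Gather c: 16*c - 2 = 16*c - 2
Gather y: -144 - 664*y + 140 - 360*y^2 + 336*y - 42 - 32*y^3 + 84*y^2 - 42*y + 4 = -32*y^3 - 276*y^2 - 370*y - 42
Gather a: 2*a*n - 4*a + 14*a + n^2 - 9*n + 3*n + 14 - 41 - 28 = a*(2*n + 10) + n^2 - 6*n - 55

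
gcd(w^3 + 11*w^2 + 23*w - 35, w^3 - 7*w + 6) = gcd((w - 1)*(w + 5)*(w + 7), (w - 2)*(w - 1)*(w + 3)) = w - 1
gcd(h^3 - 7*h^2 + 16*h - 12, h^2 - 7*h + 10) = h - 2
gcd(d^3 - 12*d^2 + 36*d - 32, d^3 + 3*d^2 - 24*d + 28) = d^2 - 4*d + 4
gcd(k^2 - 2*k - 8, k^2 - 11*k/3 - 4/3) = k - 4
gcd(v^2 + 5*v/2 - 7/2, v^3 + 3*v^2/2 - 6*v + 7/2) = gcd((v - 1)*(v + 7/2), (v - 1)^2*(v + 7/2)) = v^2 + 5*v/2 - 7/2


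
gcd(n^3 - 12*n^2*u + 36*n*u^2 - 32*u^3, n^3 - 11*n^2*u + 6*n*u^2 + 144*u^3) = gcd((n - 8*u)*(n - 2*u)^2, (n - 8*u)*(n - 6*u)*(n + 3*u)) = -n + 8*u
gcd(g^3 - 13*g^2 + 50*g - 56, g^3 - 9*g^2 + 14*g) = g^2 - 9*g + 14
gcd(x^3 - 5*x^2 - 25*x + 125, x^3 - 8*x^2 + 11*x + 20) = x - 5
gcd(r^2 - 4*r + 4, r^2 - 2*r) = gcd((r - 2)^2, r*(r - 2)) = r - 2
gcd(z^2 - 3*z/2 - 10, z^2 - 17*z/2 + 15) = 1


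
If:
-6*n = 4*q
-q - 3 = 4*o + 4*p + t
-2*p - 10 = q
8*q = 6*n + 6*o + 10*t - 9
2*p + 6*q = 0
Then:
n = -4/3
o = 157/34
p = -6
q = 2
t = 9/17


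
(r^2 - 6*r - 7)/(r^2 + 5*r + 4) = (r - 7)/(r + 4)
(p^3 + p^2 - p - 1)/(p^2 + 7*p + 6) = (p^2 - 1)/(p + 6)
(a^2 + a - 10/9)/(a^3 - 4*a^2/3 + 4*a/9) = (3*a + 5)/(a*(3*a - 2))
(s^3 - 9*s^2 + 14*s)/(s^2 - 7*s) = s - 2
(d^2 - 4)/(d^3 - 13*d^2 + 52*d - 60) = (d + 2)/(d^2 - 11*d + 30)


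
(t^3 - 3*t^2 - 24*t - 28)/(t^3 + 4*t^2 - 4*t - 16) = (t^2 - 5*t - 14)/(t^2 + 2*t - 8)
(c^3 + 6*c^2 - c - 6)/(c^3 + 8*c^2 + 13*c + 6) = (c - 1)/(c + 1)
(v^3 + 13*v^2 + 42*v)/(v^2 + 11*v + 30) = v*(v + 7)/(v + 5)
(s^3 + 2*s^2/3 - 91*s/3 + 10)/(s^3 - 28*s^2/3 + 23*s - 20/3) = (s + 6)/(s - 4)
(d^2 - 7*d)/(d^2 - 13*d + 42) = d/(d - 6)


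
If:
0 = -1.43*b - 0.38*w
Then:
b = -0.265734265734266*w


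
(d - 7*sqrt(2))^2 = d^2 - 14*sqrt(2)*d + 98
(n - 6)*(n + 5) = n^2 - n - 30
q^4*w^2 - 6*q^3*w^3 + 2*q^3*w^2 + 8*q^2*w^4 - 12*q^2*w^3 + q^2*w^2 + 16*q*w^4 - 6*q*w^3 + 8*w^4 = (q - 4*w)*(q - 2*w)*(q*w + w)^2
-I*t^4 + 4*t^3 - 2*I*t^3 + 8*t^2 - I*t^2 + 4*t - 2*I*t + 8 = (t + 2)*(t - I)*(t + 4*I)*(-I*t + 1)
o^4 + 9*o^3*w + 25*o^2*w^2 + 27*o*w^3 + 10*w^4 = (o + w)^2*(o + 2*w)*(o + 5*w)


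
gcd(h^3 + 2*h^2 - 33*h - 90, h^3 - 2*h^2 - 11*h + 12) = h + 3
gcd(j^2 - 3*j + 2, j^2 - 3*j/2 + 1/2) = j - 1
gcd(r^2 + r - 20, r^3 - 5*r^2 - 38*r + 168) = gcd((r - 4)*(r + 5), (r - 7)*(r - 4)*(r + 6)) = r - 4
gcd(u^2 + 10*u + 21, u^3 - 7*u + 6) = u + 3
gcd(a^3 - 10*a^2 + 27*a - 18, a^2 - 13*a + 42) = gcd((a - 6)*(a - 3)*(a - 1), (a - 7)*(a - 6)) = a - 6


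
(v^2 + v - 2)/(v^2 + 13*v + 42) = (v^2 + v - 2)/(v^2 + 13*v + 42)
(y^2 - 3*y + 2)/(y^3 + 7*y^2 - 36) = (y - 1)/(y^2 + 9*y + 18)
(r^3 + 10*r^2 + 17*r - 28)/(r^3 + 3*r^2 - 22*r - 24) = (r^3 + 10*r^2 + 17*r - 28)/(r^3 + 3*r^2 - 22*r - 24)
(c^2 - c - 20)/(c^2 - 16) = (c - 5)/(c - 4)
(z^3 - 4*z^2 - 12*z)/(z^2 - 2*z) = (z^2 - 4*z - 12)/(z - 2)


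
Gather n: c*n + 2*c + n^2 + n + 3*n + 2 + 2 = 2*c + n^2 + n*(c + 4) + 4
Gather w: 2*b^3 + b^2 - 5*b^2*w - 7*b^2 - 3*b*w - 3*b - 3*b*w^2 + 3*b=2*b^3 - 6*b^2 - 3*b*w^2 + w*(-5*b^2 - 3*b)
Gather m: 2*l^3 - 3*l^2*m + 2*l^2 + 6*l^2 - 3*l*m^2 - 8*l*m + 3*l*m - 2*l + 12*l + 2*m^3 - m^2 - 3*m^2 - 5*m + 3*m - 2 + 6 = 2*l^3 + 8*l^2 + 10*l + 2*m^3 + m^2*(-3*l - 4) + m*(-3*l^2 - 5*l - 2) + 4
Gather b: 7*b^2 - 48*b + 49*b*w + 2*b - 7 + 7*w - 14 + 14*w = 7*b^2 + b*(49*w - 46) + 21*w - 21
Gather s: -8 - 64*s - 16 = -64*s - 24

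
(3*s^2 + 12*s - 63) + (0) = 3*s^2 + 12*s - 63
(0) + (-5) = -5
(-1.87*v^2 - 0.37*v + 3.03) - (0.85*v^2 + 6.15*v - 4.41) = -2.72*v^2 - 6.52*v + 7.44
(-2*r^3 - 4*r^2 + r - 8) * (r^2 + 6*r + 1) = -2*r^5 - 16*r^4 - 25*r^3 - 6*r^2 - 47*r - 8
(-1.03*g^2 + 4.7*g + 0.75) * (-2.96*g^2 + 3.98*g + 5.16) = 3.0488*g^4 - 18.0114*g^3 + 11.1712*g^2 + 27.237*g + 3.87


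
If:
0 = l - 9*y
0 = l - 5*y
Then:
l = 0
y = 0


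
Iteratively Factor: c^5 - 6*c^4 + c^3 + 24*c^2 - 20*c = (c + 2)*(c^4 - 8*c^3 + 17*c^2 - 10*c) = c*(c + 2)*(c^3 - 8*c^2 + 17*c - 10) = c*(c - 5)*(c + 2)*(c^2 - 3*c + 2) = c*(c - 5)*(c - 1)*(c + 2)*(c - 2)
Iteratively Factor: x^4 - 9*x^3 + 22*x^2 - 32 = (x - 4)*(x^3 - 5*x^2 + 2*x + 8) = (x - 4)^2*(x^2 - x - 2) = (x - 4)^2*(x - 2)*(x + 1)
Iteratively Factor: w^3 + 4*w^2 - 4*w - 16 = (w + 2)*(w^2 + 2*w - 8) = (w - 2)*(w + 2)*(w + 4)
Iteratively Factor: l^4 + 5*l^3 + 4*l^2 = (l)*(l^3 + 5*l^2 + 4*l) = l*(l + 1)*(l^2 + 4*l) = l*(l + 1)*(l + 4)*(l)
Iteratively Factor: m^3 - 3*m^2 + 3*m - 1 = (m - 1)*(m^2 - 2*m + 1) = (m - 1)^2*(m - 1)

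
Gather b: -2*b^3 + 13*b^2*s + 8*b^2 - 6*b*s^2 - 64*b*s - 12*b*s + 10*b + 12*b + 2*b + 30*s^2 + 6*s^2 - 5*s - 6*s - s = -2*b^3 + b^2*(13*s + 8) + b*(-6*s^2 - 76*s + 24) + 36*s^2 - 12*s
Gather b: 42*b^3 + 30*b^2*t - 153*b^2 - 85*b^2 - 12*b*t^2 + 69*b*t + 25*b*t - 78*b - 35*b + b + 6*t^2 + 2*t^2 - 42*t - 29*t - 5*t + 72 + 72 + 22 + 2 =42*b^3 + b^2*(30*t - 238) + b*(-12*t^2 + 94*t - 112) + 8*t^2 - 76*t + 168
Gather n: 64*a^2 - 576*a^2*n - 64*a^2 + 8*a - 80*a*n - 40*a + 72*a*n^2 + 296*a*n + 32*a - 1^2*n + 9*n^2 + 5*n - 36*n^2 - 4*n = n^2*(72*a - 27) + n*(-576*a^2 + 216*a)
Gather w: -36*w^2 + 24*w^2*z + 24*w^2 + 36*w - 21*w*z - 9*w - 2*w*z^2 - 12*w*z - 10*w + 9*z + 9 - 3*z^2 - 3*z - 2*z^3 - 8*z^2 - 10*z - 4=w^2*(24*z - 12) + w*(-2*z^2 - 33*z + 17) - 2*z^3 - 11*z^2 - 4*z + 5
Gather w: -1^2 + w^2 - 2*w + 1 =w^2 - 2*w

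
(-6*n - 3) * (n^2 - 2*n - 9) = -6*n^3 + 9*n^2 + 60*n + 27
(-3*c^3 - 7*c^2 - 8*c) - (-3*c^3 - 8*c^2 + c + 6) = c^2 - 9*c - 6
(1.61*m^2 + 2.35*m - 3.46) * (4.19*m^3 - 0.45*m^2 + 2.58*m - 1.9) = 6.7459*m^5 + 9.122*m^4 - 11.4011*m^3 + 4.561*m^2 - 13.3918*m + 6.574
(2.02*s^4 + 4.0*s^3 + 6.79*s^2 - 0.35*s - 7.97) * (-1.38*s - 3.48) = -2.7876*s^5 - 12.5496*s^4 - 23.2902*s^3 - 23.1462*s^2 + 12.2166*s + 27.7356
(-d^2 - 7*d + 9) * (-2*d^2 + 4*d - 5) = 2*d^4 + 10*d^3 - 41*d^2 + 71*d - 45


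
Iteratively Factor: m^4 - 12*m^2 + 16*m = (m)*(m^3 - 12*m + 16) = m*(m - 2)*(m^2 + 2*m - 8) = m*(m - 2)*(m + 4)*(m - 2)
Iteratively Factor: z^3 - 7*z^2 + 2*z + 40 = (z - 4)*(z^2 - 3*z - 10) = (z - 5)*(z - 4)*(z + 2)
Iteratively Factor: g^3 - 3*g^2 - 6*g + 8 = (g + 2)*(g^2 - 5*g + 4) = (g - 1)*(g + 2)*(g - 4)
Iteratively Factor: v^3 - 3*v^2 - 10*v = (v - 5)*(v^2 + 2*v) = v*(v - 5)*(v + 2)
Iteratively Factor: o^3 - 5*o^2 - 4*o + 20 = (o - 2)*(o^2 - 3*o - 10) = (o - 2)*(o + 2)*(o - 5)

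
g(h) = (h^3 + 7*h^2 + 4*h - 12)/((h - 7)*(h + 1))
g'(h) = (3*h^2 + 14*h + 4)/((h - 7)*(h + 1)) - (h^3 + 7*h^2 + 4*h - 12)/((h - 7)*(h + 1)^2) - (h^3 + 7*h^2 + 4*h - 12)/((h - 7)^2*(h + 1))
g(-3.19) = 0.63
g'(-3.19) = -0.11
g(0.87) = 0.22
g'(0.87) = -1.69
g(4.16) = -13.50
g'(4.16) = -9.93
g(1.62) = -1.21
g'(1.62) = -2.21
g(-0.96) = 32.27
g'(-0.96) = -781.63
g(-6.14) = -0.06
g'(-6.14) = 0.44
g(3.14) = -6.29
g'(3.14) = -4.96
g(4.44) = -16.61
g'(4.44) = -12.43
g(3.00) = -5.62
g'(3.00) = -4.56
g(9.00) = 66.00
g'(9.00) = -20.95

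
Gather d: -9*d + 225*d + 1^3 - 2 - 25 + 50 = 216*d + 24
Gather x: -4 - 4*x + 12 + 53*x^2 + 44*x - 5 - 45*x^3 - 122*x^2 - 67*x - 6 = -45*x^3 - 69*x^2 - 27*x - 3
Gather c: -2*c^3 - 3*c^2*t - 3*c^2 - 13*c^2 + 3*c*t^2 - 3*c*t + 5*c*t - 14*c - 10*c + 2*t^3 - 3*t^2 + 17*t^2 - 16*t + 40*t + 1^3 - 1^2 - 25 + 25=-2*c^3 + c^2*(-3*t - 16) + c*(3*t^2 + 2*t - 24) + 2*t^3 + 14*t^2 + 24*t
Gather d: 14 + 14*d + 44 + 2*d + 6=16*d + 64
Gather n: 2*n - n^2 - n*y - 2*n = -n^2 - n*y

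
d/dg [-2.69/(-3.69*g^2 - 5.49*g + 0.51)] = (-19.8522*g - 14.7681)/(3.69*g^2 + 5.49*g - 0.51)^2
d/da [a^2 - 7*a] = 2*a - 7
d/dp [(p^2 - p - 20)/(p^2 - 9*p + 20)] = -8/(p^2 - 8*p + 16)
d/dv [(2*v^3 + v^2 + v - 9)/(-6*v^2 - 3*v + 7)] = (-12*v^4 - 12*v^3 + 45*v^2 - 94*v - 20)/(36*v^4 + 36*v^3 - 75*v^2 - 42*v + 49)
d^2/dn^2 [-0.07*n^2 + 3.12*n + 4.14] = -0.140000000000000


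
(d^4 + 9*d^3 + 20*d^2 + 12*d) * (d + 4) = d^5 + 13*d^4 + 56*d^3 + 92*d^2 + 48*d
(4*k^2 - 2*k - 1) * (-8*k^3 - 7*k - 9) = -32*k^5 + 16*k^4 - 20*k^3 - 22*k^2 + 25*k + 9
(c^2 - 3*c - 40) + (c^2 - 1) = 2*c^2 - 3*c - 41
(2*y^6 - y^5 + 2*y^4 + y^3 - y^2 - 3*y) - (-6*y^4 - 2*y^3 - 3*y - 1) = 2*y^6 - y^5 + 8*y^4 + 3*y^3 - y^2 + 1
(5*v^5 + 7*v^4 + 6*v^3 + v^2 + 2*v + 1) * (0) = 0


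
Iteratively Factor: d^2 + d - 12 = (d - 3)*(d + 4)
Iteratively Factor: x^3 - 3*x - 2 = (x + 1)*(x^2 - x - 2) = (x - 2)*(x + 1)*(x + 1)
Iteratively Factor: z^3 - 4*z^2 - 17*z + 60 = (z - 5)*(z^2 + z - 12) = (z - 5)*(z - 3)*(z + 4)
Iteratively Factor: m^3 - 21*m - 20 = (m + 4)*(m^2 - 4*m - 5) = (m - 5)*(m + 4)*(m + 1)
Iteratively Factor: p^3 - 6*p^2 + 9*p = (p)*(p^2 - 6*p + 9) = p*(p - 3)*(p - 3)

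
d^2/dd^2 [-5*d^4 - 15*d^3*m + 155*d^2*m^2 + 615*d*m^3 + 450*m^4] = -60*d^2 - 90*d*m + 310*m^2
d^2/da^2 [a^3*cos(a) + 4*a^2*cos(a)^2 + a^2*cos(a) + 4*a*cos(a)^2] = -a^3*cos(a) - 6*a^2*sin(a) - a^2*cos(a) - 8*a^2*cos(2*a) - 4*a*sin(a) - 16*a*sin(2*a) + 6*a*cos(a) - 8*a*cos(2*a) - 8*sin(2*a) + 2*cos(a) + 4*cos(2*a) + 4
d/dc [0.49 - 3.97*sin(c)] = -3.97*cos(c)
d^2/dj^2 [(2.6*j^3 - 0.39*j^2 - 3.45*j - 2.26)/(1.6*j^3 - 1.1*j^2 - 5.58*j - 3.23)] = (-1.4210854715202e-14*j^7 + 7.15520000000001*j^6 + 86.2848*j^5 + 107.35488*j^4 + 113.69344*j^3 + 180.17994*j^2 + 82.99098*j - 8.45317)/(4.096*j^9 - 8.448*j^8 - 37.0464*j^7 + 32.7874*j^6 + 163.30812*j^5 + 58.54962*j^4 - 242.617632*j^3 - 336.140286*j^2 - 174.646746*j - 33.698267)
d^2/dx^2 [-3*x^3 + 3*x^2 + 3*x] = 6 - 18*x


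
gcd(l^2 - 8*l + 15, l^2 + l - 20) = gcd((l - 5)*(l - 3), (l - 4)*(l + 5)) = 1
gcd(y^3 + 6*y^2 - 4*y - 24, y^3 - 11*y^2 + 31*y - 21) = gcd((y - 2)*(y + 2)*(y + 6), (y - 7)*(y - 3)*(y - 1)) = 1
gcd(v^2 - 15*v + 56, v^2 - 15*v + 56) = v^2 - 15*v + 56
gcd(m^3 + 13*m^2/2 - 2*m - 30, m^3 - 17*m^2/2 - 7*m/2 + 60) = m + 5/2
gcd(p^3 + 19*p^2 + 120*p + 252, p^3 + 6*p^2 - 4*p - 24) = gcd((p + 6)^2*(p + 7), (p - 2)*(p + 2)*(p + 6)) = p + 6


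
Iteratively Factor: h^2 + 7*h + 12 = (h + 4)*(h + 3)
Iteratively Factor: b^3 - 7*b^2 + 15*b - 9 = (b - 3)*(b^2 - 4*b + 3) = (b - 3)^2*(b - 1)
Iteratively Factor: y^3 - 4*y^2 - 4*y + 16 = (y + 2)*(y^2 - 6*y + 8) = (y - 2)*(y + 2)*(y - 4)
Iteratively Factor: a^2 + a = (a)*(a + 1)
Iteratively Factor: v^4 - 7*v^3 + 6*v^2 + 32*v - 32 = (v - 4)*(v^3 - 3*v^2 - 6*v + 8) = (v - 4)^2*(v^2 + v - 2) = (v - 4)^2*(v + 2)*(v - 1)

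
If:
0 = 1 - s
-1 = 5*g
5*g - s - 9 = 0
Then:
No Solution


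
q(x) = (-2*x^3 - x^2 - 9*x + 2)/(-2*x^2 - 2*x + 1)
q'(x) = (4*x + 2)*(-2*x^3 - x^2 - 9*x + 2)/(-2*x^2 - 2*x + 1)^2 + (-6*x^2 - 2*x - 9)/(-2*x^2 - 2*x + 1) = (4*x^4 + 8*x^3 - 22*x^2 + 6*x - 5)/(4*x^4 + 8*x^3 - 4*x + 1)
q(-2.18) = -9.07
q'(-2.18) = -6.70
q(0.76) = 3.76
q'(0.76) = -2.96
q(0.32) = -6.75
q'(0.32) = -208.77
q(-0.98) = 11.30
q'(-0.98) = -33.20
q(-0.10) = 2.45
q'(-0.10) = -4.19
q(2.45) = 3.49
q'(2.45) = 0.55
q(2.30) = 3.41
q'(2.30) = 0.51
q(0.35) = -24.70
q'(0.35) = -1716.36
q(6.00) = 6.27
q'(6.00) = 0.89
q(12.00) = 11.92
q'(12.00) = 0.97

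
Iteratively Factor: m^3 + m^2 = (m + 1)*(m^2) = m*(m + 1)*(m)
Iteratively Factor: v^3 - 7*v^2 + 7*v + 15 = (v - 5)*(v^2 - 2*v - 3) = (v - 5)*(v - 3)*(v + 1)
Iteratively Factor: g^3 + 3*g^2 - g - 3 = (g - 1)*(g^2 + 4*g + 3) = (g - 1)*(g + 3)*(g + 1)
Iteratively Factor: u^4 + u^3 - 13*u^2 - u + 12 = (u + 4)*(u^3 - 3*u^2 - u + 3) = (u + 1)*(u + 4)*(u^2 - 4*u + 3) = (u - 1)*(u + 1)*(u + 4)*(u - 3)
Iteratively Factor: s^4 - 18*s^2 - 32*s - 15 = (s + 1)*(s^3 - s^2 - 17*s - 15) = (s + 1)^2*(s^2 - 2*s - 15) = (s - 5)*(s + 1)^2*(s + 3)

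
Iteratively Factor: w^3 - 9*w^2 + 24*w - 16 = (w - 4)*(w^2 - 5*w + 4) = (w - 4)*(w - 1)*(w - 4)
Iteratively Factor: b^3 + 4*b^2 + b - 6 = (b + 3)*(b^2 + b - 2) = (b + 2)*(b + 3)*(b - 1)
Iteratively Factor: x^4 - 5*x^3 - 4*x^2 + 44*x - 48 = (x + 3)*(x^3 - 8*x^2 + 20*x - 16) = (x - 4)*(x + 3)*(x^2 - 4*x + 4) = (x - 4)*(x - 2)*(x + 3)*(x - 2)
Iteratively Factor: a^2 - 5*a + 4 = (a - 1)*(a - 4)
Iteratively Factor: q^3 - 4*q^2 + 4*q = (q)*(q^2 - 4*q + 4) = q*(q - 2)*(q - 2)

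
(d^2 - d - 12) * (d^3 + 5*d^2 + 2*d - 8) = d^5 + 4*d^4 - 15*d^3 - 70*d^2 - 16*d + 96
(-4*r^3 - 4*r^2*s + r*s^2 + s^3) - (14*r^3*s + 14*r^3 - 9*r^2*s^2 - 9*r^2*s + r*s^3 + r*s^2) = -14*r^3*s - 18*r^3 + 9*r^2*s^2 + 5*r^2*s - r*s^3 + s^3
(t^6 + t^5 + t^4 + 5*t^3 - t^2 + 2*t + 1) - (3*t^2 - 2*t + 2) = t^6 + t^5 + t^4 + 5*t^3 - 4*t^2 + 4*t - 1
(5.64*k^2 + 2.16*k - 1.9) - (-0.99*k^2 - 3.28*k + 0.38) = 6.63*k^2 + 5.44*k - 2.28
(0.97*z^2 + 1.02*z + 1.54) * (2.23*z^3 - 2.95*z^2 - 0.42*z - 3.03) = 2.1631*z^5 - 0.5869*z^4 + 0.0177999999999998*z^3 - 7.9105*z^2 - 3.7374*z - 4.6662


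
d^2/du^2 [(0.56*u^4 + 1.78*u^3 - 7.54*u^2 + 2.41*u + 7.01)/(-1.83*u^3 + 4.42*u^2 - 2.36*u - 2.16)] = (1.4210854715202e-14*u^7 + 4.662284*u^6 + 46.0299300000001*u^5 - 262.33428*u^4 + 474.423168*u^3 - 542.914608*u^2 + 417.10992*u - 117.009856)/(6.128487*u^9 - 44.406414*u^8 + 130.965048*u^7 - 179.184592*u^6 + 64.06656*u^5 + 108.714624*u^4 - 96.429952*u^3 - 25.774848*u^2 + 33.032448*u + 10.077696)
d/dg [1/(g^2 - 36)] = -2*g/(g^2 - 36)^2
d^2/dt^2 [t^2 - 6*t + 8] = 2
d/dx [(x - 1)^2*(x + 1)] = (x - 1)*(3*x + 1)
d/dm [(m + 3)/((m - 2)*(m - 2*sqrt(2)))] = (-(m - 2)*(m + 3) + (m - 2)*(m - 2*sqrt(2)) - (m + 3)*(m - 2*sqrt(2)))/((m - 2)^2*(m - 2*sqrt(2))^2)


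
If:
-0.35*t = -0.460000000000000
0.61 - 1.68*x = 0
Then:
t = 1.31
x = 0.36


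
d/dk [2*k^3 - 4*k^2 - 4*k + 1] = 6*k^2 - 8*k - 4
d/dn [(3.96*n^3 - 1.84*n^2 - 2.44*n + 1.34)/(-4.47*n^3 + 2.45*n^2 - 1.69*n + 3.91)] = (7.105427357601e-15*n^5 + 1.4772*n^4 - 35.1984*n^3 + 73.5078*n^2 - 20.9548*n - 7.2758)/(19.9809*n^6 - 21.903*n^5 + 21.1111*n^4 - 43.2364*n^3 + 22.0151*n^2 - 13.2158*n + 15.2881)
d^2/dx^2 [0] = 0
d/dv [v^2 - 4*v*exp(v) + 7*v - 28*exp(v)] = -4*v*exp(v) + 2*v - 32*exp(v) + 7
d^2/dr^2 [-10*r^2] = -20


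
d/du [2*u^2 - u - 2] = 4*u - 1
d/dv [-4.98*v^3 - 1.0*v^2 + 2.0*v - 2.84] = -14.94*v^2 - 2.0*v + 2.0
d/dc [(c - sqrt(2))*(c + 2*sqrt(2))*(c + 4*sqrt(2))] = 3*c^2 + 10*sqrt(2)*c + 4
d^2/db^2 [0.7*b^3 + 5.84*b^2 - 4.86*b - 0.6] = 4.2*b + 11.68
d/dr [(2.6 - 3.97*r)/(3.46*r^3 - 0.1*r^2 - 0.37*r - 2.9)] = (27.4724*r^3 - 27.385*r^2 + 0.52*r + 12.475)/(11.9716*r^6 - 0.692*r^5 - 2.5504*r^4 - 19.994*r^3 + 0.7169*r^2 + 2.146*r + 8.41)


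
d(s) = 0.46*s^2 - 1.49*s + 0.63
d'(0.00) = -1.49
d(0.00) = 0.63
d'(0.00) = -1.49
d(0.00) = 0.63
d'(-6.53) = -7.50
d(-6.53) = 29.97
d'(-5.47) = -6.52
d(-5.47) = 22.54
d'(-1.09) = -2.49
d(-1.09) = 2.80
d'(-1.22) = -2.61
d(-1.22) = 3.13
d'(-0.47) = -1.92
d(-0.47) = 1.43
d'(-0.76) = -2.19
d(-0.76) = 2.03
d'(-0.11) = -1.59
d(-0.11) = 0.80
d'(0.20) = -1.31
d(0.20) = 0.35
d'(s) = 0.92*s - 1.49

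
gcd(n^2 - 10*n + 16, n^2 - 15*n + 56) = n - 8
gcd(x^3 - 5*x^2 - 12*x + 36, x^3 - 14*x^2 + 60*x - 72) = x^2 - 8*x + 12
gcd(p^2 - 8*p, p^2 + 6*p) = p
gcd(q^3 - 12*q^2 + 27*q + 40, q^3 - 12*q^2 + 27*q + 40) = q^3 - 12*q^2 + 27*q + 40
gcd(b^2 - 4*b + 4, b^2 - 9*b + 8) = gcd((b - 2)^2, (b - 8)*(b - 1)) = 1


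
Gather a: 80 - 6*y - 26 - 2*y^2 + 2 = -2*y^2 - 6*y + 56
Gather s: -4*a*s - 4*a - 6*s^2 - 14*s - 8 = -4*a - 6*s^2 + s*(-4*a - 14) - 8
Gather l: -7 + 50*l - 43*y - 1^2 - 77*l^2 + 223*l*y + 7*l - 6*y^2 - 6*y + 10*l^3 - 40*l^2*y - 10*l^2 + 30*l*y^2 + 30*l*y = 10*l^3 + l^2*(-40*y - 87) + l*(30*y^2 + 253*y + 57) - 6*y^2 - 49*y - 8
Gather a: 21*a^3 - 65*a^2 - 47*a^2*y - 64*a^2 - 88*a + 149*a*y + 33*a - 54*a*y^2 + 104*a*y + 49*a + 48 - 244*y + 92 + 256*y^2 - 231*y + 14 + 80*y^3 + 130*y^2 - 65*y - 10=21*a^3 + a^2*(-47*y - 129) + a*(-54*y^2 + 253*y - 6) + 80*y^3 + 386*y^2 - 540*y + 144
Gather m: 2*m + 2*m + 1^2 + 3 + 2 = 4*m + 6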